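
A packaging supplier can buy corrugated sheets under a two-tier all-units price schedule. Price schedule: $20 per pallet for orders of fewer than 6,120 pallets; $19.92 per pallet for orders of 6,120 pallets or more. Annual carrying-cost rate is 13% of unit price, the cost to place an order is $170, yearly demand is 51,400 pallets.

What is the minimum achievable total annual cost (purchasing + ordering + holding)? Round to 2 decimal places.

H₁ = 13%×$20 = $2.6000;  H₂ = 13%×$19.92 = $2.5896
EOQ₁ = √(2×51,400×170/2.6000) = 2,592.59  (< 6,120, feasible at tier 1)
EOQ₂ = √(2×51,400×170/2.5896) = 2,597.79  (< 6,120 → use Q = 6,120 at tier-2 price)
TC(tier 1 (EOQ₁), Q≈2,592.6) = $1,034,740.74
TC(tier 2, Q≈6,120.0) = $1,033,239.95
Minimum at tier 2: $1,033,239.95

$1,033,239.95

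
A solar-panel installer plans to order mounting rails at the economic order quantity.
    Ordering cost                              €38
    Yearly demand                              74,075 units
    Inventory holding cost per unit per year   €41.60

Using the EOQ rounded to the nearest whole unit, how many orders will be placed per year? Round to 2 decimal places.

Optimal lot size Q* = (2 × 74,075 × €38 / €41.6)^½ ≈ 367.87 → Q = 368
Orders per year = D/Q = 74,075 / 368 = 201.291

201.29 orders per year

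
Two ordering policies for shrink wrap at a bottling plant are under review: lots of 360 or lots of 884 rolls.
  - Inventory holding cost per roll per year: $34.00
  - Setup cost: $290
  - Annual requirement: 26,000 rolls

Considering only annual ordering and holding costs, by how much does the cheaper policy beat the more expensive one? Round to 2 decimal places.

$3,507.03

TC(Q) = (D/Q)S + (Q/2)H
TC(360) = (26,000/360)×290 + (360/2)×34 = $27,064.44
TC(884) = (26,000/884)×290 + (884/2)×34 = $23,557.41
Lots of 884 are cheaper by $3,507.03.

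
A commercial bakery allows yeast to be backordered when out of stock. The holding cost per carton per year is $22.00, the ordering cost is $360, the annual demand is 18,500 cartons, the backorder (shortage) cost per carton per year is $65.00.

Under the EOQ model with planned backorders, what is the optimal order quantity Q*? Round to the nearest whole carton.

900 cartons

Basic EOQ = √(2·18,500·360/22) = 778.110
Backorder adjustment √((H+b)/b) = √((22+65)/65) = 1.1569
Q* = 778.110 × 1.1569 ≈ 900.21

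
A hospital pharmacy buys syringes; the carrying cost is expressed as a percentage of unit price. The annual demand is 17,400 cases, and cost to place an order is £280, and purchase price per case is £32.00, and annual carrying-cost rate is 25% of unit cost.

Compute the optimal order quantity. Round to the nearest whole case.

Holding cost per case per year: H = 25% × £32 = £8.0000
Q* = √(2·D·S / H) = √(2·17,400·280 / 8) = √1,218,000.0 ≈ 1,103.63

1,104 cases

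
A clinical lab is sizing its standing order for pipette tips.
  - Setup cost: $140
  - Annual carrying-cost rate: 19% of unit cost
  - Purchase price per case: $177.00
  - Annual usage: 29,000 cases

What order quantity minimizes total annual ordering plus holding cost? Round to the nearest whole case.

Holding cost per case per year: H = 19% × $177 = $33.6300
Optimal lot size Q* = (2 × 29,000 × $140 / $33.63)^½ ≈ 491.38

491 cases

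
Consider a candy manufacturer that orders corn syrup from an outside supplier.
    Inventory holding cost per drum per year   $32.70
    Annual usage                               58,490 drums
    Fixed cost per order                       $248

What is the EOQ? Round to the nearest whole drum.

Q* = √(2·D·S / H) = √(2·58,490·248 / 32.7) = √887,187.8 ≈ 941.91

942 drums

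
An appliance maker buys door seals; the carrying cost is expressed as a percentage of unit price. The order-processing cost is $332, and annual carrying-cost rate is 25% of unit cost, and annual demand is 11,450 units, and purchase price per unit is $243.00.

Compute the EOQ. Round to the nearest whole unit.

Holding cost per unit per year: H = 25% × $243 = $60.7500
2DS/H = 2·11,450·332/60.75 = 125,148.97
EOQ = √125,148.97 ≈ 353.76

354 units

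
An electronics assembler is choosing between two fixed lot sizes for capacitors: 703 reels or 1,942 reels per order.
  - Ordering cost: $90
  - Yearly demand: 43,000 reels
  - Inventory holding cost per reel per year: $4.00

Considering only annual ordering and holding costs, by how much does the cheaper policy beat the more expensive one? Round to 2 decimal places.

$1,034.19

For each Q, cost = (D/Q)·S + (Q/2)·H.
TC(703) = (43,000/703)×90 + (703/2)×4 = $6,910.98
TC(1,942) = (43,000/1,942)×90 + (1,942/2)×4 = $5,876.79
Cheaper: Q = 1,942.  Difference = $1,034.19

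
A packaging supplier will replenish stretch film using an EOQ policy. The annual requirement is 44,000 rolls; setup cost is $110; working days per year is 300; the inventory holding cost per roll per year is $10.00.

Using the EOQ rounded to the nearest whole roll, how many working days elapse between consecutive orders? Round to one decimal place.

6.7 days

Optimal lot size Q* = (2 × 44,000 × $110 / $10)^½ ≈ 983.87 → Q = 984 rolls
Cycle time = (working days × Q)/D = (300 × 984) / 44,000 = 6.709 days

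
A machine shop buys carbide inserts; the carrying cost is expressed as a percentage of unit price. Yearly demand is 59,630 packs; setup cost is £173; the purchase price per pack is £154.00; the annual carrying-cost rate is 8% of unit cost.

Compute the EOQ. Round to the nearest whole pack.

Carrying cost H = £154 × 8% = £12.3200/pack/yr
EOQ = √(2DS/H) = √(2 × 59,630 × 173 / 12.32)
    = √(1,674,673.70) ≈ 1,294.09

1,294 packs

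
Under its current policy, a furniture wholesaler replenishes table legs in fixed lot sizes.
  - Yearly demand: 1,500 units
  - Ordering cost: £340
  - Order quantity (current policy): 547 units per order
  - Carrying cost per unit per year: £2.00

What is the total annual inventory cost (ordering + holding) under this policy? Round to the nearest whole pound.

Orders/yr = 1,500/547 = 2.742; ordering cost = 2.742 × £340 = £932.36
Average inventory = 547/2 = 273.5; holding cost = 273.5 × £2 = £547.00
Total = £932.36 + £547.00 = £1,479.36

£1,479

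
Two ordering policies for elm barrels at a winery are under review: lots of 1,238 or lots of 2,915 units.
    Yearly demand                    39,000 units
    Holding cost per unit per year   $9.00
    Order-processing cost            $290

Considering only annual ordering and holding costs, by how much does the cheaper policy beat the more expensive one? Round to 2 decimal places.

$2,290.73

For each Q, cost = (D/Q)·S + (Q/2)·H.
TC(1,238) = (39,000/1,238)×290 + (1,238/2)×9 = $14,706.70
TC(2,915) = (39,000/2,915)×290 + (2,915/2)×9 = $16,997.43
Cheaper: Q = 1,238.  Difference = $2,290.73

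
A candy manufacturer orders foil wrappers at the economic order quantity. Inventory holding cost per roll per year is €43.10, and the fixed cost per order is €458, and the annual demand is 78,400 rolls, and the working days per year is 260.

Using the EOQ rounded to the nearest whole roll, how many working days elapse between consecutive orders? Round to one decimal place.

Q* = √(2·D·S / H) = √(2·78,400·458 / 43.1) = √1,666,227.4 ≈ 1,290.82 → Q = 1,291 rolls
Days between orders = 260 / (D/Q) = 260 / 60.728 ≈ 4.281

4.3 days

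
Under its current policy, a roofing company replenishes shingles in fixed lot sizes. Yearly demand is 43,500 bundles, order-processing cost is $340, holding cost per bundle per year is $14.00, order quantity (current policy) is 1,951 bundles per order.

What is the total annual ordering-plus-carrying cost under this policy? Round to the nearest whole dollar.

Annual ordering cost = (D/Q)·S = (43,500/1,951) × 340 = $7,580.73
Annual holding cost  = (Q/2)·H = (1,951/2) × 14 = $13,657.00
Total = $7,580.73 + $13,657.00 = $21,237.73

$21,238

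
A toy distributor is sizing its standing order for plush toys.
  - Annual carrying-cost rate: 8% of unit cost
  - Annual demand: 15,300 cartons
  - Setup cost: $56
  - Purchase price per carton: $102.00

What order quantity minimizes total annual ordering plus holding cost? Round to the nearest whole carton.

Carrying cost H = $102 × 8% = $8.1600/carton/yr
Optimal lot size Q* = (2 × 15,300 × $56 / $8.16)^½ ≈ 458.26

458 cartons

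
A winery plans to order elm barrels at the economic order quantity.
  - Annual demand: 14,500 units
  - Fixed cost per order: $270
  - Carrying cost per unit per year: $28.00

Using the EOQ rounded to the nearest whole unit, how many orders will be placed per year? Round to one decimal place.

Q* = √(2·D·S / H) = √(2·14,500·270 / 28) = √279,642.9 ≈ 528.81 → Q = 529
Orders per year = D/Q = 14,500 / 529 = 27.410

27.4 orders per year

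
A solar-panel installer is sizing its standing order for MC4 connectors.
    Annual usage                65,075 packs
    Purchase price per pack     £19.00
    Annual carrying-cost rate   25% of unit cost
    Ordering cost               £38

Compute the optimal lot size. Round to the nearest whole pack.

Holding cost per pack per year: H = 25% × £19 = £4.7500
Q* = √(2·D·S / H) = √(2·65,075·38 / 4.75) = √1,041,200.0 ≈ 1,020.39

1,020 packs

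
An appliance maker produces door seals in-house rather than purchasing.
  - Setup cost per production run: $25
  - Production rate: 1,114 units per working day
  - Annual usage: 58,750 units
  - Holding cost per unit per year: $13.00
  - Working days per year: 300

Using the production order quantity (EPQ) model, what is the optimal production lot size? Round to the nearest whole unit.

524 units

d = 58,750/300 = 195.8333 units/day;  effective holding cost H(1 − d/p) = 13·(1 − 195.8333/1114) = 10.71469
Q* = √(2DS / H_eff) = √(2·58,750·25 / 10.71469) ≈ 523.60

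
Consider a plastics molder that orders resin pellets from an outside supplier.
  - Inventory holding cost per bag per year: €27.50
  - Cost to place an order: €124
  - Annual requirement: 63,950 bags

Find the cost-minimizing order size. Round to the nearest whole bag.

EOQ = √(2DS/H) = √(2 × 63,950 × 124 / 27.5)
    = √(576,712.73) ≈ 759.42

759 bags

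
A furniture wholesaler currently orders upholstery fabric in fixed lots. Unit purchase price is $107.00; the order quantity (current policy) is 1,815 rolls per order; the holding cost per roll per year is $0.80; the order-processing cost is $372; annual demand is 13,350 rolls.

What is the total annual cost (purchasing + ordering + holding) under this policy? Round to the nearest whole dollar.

Ordering: D/Q × S = 13,350/1,815 × $372 = $2,736.20
Holding:  Q/2 × H = 1,815/2 × $0.8 = $726.00
Purchase cost = D·C = 13,350 × 107 = $1,428,450.00
Total = $2,736.20 + $726.00 + $1,428,450.00 = $1,431,912.20

$1,431,912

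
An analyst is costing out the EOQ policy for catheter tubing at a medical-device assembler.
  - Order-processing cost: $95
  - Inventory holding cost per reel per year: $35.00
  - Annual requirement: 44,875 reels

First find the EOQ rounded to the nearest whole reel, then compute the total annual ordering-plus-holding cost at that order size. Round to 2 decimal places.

$17,274.81

2DS/H = 2·44,875·95/35 = 243,607.14
EOQ = √243,607.14 ≈ 493.57 → Q = 494 reels
Annual ordering cost = (D/Q)·S = (44,875/494) × 95 = $8,629.81
Annual holding cost  = (Q/2)·H = (494/2) × 35 = $8,645.00
Total = $8,629.81 + $8,645.00 = $17,274.81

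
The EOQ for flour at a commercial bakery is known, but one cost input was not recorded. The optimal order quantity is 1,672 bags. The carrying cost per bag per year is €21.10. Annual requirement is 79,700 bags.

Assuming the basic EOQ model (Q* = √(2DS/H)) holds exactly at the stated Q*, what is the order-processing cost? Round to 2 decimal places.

€370.06

Since Q* = (2DS/H)^½, squaring gives Q*²·H = 2DS.
S = Q²H / (2D) = 1,672² × 21.1 / (2 × 79,700) = 370.0553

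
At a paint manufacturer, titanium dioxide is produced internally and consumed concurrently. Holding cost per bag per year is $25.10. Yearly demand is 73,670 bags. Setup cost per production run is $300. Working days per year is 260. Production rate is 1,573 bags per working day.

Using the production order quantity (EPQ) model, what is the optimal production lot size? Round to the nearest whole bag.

Daily demand d = 73,670/260 = 283.346; p = 1573; 1 − d/p = 0.81987
EPQ = √(2DS / (H(1 − d/p)))
    = √(2 × 73,670 × 300 / (25.1 × 0.81987)) ≈ 1,465.59

1,466 bags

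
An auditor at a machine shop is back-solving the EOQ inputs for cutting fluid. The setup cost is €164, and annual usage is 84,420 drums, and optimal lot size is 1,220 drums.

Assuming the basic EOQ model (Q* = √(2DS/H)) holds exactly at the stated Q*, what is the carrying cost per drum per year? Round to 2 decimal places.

From Q* = √(2DS/H) ⇒ Q*² = 2DS/H.
H = 2DS / Q² = 2 × 84,420 × 164 / 1,220² = 18.6037

€18.60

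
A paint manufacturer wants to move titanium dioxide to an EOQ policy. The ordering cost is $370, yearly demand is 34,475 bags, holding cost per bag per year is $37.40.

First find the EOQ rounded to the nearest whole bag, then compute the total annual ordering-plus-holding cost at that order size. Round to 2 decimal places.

EOQ = √(2DS/H) = √(2 × 34,475 × 370 / 37.4)
    = √(682,125.67) ≈ 825.91 → Q = 826 bags
Ordering: D/Q × S = 34,475/826 × $370 = $15,442.80
Holding:  Q/2 × H = 826/2 × $37.4 = $15,446.20
Total = $15,442.80 + $15,446.20 = $30,889.00

$30,889.00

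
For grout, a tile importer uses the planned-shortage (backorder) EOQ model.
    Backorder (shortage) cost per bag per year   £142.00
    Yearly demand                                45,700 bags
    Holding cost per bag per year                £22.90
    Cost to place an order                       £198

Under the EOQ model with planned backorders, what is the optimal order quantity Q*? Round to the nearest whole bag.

Basic EOQ = √(2·45,700·198/22.9) = 888.972
Backorder adjustment √((H+b)/b) = √((22.9+142)/142) = 1.0776
Q* = 888.972 × 1.0776 ≈ 957.97

958 bags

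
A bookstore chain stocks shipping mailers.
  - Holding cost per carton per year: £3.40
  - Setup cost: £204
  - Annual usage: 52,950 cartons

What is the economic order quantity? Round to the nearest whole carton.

2,521 cartons

Q* = √(2·D·S / H) = √(2·52,950·204 / 3.4) = √6,354,000.0 ≈ 2,520.71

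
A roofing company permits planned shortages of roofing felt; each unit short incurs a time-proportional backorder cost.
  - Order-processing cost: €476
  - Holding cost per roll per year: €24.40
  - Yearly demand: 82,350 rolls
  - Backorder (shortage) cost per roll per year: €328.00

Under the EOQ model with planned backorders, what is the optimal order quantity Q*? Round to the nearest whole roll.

1,858 rolls

Q* = √(2DS/H) · √((H + b)/b)
   = √(2 × 82,350 × 476 / 24.4) · √((24.4 + 328) / 328)
   = 1,792.484 × 1.0365 ≈ 1,857.96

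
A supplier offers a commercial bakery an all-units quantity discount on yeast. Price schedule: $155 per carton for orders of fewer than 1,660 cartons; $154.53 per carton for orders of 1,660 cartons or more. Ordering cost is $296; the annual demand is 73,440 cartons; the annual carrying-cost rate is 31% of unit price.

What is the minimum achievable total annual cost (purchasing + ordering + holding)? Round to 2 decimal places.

H₁ = 31%×$155 = $48.0500;  H₂ = 31%×$154.53 = $47.9043
EOQ₁ = √(2×73,440×296/48.0500) = 951.22  (< 1,660, feasible at tier 1)
EOQ₂ = √(2×73,440×296/47.9043) = 952.66  (< 1,660 → use Q = 1,660 at tier-2 price)
TC(tier 1 (EOQ₁), Q≈951.2) = $11,428,906.07
TC(tier 2, Q≈1,660.0) = $11,401,539.09
Minimum at tier 2: $11,401,539.09

$11,401,539.09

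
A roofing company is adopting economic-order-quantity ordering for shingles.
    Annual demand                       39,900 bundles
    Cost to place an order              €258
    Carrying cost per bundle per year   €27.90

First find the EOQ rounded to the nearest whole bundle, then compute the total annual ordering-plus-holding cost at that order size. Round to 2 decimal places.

€23,966.98

EOQ = √(2DS/H) = √(2 × 39,900 × 258 / 27.9)
    = √(737,935.48) ≈ 859.03 → Q = 859 bundles
Ordering: D/Q × S = 39,900/859 × €258 = €11,983.93
Holding:  Q/2 × H = 859/2 × €27.9 = €11,983.05
Total = €11,983.93 + €11,983.05 = €23,966.98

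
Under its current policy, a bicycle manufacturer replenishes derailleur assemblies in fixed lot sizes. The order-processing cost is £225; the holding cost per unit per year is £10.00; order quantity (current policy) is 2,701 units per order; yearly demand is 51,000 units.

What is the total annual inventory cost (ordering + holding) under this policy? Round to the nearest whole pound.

Orders/yr = 51,000/2,701 = 18.882; ordering cost = 18.882 × £225 = £4,248.43
Average inventory = 2,701/2 = 1350.5; holding cost = 1350.5 × £10 = £13,505.00
Total = £4,248.43 + £13,505.00 = £17,753.43

£17,753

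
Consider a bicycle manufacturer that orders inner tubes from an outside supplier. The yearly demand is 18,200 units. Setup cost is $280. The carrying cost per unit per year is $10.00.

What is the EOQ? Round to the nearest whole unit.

1,010 units

Q* = √(2·D·S / H) = √(2·18,200·280 / 10) = √1,019,200.0 ≈ 1,009.55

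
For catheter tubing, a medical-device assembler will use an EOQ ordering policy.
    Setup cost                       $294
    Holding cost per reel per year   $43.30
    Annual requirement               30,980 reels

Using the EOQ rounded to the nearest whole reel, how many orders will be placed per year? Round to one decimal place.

47.7 orders per year

Q* = √(2·D·S / H) = √(2·30,980·294 / 43.3) = √420,698.4 ≈ 648.61 → Q = 649
N = D/Q = 30,980/649 ≈ 47.735 orders/yr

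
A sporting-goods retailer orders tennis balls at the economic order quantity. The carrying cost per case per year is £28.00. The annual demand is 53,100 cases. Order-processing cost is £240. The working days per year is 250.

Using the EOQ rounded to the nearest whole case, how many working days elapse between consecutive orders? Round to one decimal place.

4.5 days

EOQ = √(2DS/H) = √(2 × 53,100 × 240 / 28)
    = √(910,285.71) ≈ 954.09 → Q = 954 cases
Days between orders = 250 / (D/Q) = 250 / 55.660 ≈ 4.492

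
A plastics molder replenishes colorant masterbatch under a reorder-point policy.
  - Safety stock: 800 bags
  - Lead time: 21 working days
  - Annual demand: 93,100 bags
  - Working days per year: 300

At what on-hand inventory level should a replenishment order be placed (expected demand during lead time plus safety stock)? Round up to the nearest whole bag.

Daily demand d = 93,100 / 300 = 310.333 bags/day
Demand during lead time = 310.333 × 21 = 6,517.00
Reorder point = 6,517.00 + 800 = 7,317.00 → round up

7,317 bags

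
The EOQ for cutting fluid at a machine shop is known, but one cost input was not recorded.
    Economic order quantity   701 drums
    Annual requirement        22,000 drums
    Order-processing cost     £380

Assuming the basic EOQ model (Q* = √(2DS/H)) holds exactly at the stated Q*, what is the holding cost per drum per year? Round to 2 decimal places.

From Q* = √(2DS/H) ⇒ Q*² = 2DS/H.
H = 2DS / Q² = 2 × 22,000 × 380 / 701² = 34.0252

£34.03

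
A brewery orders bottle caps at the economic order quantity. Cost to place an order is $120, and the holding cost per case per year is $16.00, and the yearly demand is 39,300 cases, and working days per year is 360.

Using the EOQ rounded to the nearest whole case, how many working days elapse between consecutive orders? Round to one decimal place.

7.0 days

Q* = √(2·D·S / H) = √(2·39,300·120 / 16) = √589,500.0 ≈ 767.79 → Q = 768 cases
Cycle time = (working days × Q)/D = (360 × 768) / 39,300 = 7.035 days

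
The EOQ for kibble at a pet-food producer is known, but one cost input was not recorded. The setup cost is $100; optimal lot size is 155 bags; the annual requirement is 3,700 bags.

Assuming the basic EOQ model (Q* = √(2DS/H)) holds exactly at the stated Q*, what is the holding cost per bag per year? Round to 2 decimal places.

EOQ relation: Q² = 2DS/H, so rearrange for the unknown.
H = 2DS / Q² = 2 × 3,700 × 100 / 155² = 30.8012

$30.80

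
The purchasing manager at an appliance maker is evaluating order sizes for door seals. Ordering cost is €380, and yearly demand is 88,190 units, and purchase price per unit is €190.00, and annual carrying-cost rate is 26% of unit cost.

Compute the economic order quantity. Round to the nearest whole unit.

1,165 units

Carrying cost H = €190 × 26% = €49.4000/unit/yr
EOQ = √(2DS/H) = √(2 × 88,190 × 380 / 49.4)
    = √(1,356,769.23) ≈ 1,164.80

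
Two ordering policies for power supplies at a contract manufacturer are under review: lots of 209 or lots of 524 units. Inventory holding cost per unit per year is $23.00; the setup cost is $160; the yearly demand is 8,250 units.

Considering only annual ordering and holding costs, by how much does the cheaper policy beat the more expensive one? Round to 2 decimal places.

TC(Q) = (D/Q)S + (Q/2)H
TC(209) = (8,250/209)×160 + (209/2)×23 = $8,719.29
TC(524) = (8,250/524)×160 + (524/2)×23 = $8,545.08
Cheaper: Q = 524.  Difference = $174.21

$174.21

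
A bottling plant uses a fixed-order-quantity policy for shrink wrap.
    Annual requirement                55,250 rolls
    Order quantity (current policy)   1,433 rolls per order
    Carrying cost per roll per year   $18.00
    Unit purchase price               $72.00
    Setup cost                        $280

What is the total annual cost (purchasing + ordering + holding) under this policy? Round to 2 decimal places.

$4,001,692.53

Annual ordering cost = (D/Q)·S = (55,250/1,433) × 280 = $10,795.53
Annual holding cost  = (Q/2)·H = (1,433/2) × 18 = $12,897.00
Purchase cost = D·C = 55,250 × 72 = $3,978,000.00
Total = $10,795.53 + $12,897.00 + $3,978,000.00 = $4,001,692.53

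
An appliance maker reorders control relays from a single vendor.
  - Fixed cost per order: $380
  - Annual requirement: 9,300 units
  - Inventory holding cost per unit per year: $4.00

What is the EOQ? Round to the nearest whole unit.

Optimal lot size Q* = (2 × 9,300 × $380 / $4)^½ ≈ 1,329.29

1,329 units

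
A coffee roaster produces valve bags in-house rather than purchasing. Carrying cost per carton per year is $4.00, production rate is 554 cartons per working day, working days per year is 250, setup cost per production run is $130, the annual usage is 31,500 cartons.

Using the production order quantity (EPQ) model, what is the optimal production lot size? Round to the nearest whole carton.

d = 31,500/250 = 126.0000 cartons/day;  effective holding cost H(1 − d/p) = 4·(1 − 126.0000/554) = 3.09025
Q* = √(2DS / H_eff) = √(2·31,500·130 / 3.09025) ≈ 1,627.96

1,628 cartons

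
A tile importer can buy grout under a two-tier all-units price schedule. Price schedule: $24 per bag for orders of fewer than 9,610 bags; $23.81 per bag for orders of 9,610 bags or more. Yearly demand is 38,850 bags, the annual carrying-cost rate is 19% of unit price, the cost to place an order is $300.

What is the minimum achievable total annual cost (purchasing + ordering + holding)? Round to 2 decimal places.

H₁ = 19%×$24 = $4.5600;  H₂ = 19%×$23.81 = $4.5239
EOQ₁ = √(2×38,850×300/4.5600) = 2,260.94  (< 9,610, feasible at tier 1)
EOQ₂ = √(2×38,850×300/4.5239) = 2,269.94  (< 9,610 → use Q = 9,610 at tier-2 price)
TC(tier 1 (EOQ₁), Q≈2,260.9) = $942,709.88
TC(tier 2, Q≈9,610.0) = $947,968.64
Minimum at tier 1 (EOQ₁): $942,709.88

$942,709.88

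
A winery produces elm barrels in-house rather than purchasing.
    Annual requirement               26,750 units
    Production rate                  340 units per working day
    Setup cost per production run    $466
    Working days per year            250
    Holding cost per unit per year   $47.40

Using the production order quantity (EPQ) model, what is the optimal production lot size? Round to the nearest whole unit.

d = 26,750/250 = 107.0000 units/day;  effective holding cost H(1 − d/p) = 47.4·(1 − 107.0000/340) = 32.48294
Q* = √(2DS / H_eff) = √(2·26,750·466 / 32.48294) ≈ 876.08

876 units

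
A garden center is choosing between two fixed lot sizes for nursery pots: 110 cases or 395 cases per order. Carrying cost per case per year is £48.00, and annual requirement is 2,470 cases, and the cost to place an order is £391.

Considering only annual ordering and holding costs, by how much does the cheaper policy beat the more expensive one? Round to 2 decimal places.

TC(Q) = (D/Q)S + (Q/2)H
TC(110) = (2,470/110)×391 + (110/2)×48 = £11,419.73
TC(395) = (2,470/395)×391 + (395/2)×48 = £11,924.99
Cheaper: Q = 110.  Difference = £505.26

£505.26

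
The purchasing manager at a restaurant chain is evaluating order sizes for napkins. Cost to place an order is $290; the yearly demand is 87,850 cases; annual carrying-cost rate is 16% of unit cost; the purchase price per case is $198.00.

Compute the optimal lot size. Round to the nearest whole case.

Holding cost per case per year: H = 16% × $198 = $31.6800
Q* = √(2·D·S / H) = √(2·87,850·290 / 31.68) = √1,608,364.9 ≈ 1,268.21

1,268 cases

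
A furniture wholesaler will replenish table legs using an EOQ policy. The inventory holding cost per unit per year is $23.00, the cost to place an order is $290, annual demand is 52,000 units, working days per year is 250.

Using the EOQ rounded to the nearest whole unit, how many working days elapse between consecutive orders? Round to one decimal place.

5.5 days

EOQ = √(2DS/H) = √(2 × 52,000 × 290 / 23)
    = √(1,311,304.35) ≈ 1,145.12 → Q = 1,145 units
Days between orders = 250 / (D/Q) = 250 / 45.415 ≈ 5.505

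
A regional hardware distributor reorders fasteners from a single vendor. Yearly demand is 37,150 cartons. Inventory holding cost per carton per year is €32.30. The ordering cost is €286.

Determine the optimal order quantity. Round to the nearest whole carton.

811 cartons

EOQ = √(2DS/H) = √(2 × 37,150 × 286 / 32.3)
    = √(657,888.54) ≈ 811.10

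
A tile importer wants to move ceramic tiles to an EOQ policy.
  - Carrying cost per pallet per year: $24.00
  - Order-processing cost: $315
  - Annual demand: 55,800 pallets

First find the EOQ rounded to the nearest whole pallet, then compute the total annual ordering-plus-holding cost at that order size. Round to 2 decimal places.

$29,046.45

Q* = √(2·D·S / H) = √(2·55,800·315 / 24) = √1,464,750.0 ≈ 1,210.27 → Q = 1,210 pallets
Orders/yr = 55,800/1,210 = 46.116; ordering cost = 46.116 × $315 = $14,526.45
Average inventory = 1,210/2 = 605; holding cost = 605 × $24 = $14,520.00
Total = $14,526.45 + $14,520.00 = $29,046.45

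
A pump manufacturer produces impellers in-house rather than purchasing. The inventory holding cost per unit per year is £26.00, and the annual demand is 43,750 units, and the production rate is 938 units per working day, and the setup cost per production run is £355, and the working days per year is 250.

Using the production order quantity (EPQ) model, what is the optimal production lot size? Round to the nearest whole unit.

d = 43,750/250 = 175.0000 units/day;  effective holding cost H(1 − d/p) = 26·(1 − 175.0000/938) = 21.14925
Q* = √(2DS / H_eff) = √(2·43,750·355 / 21.14925) ≈ 1,211.91

1,212 units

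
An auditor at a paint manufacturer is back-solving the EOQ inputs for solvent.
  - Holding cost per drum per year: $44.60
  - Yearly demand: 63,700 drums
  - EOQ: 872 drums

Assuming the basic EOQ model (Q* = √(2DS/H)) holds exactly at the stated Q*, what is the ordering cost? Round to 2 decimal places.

$266.19

Since Q* = (2DS/H)^½, squaring gives Q*²·H = 2DS.
S = Q²H / (2D) = 872² × 44.6 / (2 × 63,700) = 266.1941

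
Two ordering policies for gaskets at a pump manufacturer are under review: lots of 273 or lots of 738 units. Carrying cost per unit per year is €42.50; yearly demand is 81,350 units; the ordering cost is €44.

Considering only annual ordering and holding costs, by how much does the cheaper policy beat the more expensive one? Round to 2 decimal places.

For each Q, cost = (D/Q)·S + (Q/2)·H.
TC(273) = (81,350/273)×44 + (273/2)×42.5 = €18,912.61
TC(738) = (81,350/738)×44 + (738/2)×42.5 = €20,532.64
Lots of 273 are cheaper by €1,620.03.

€1,620.03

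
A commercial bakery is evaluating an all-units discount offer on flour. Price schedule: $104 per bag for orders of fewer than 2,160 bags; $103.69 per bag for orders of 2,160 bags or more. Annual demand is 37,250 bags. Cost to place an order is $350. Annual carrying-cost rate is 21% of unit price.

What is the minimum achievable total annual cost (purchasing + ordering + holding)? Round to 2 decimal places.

H₁ = 21%×$104 = $21.8400;  H₂ = 21%×$103.69 = $21.7749
EOQ₁ = √(2×37,250×350/21.8400) = 1,092.66  (< 2,160, feasible at tier 1)
EOQ₂ = √(2×37,250×350/21.7749) = 1,094.29  (< 2,160 → use Q = 2,160 at tier-2 price)
TC(tier 1 (EOQ₁), Q≈1,092.7) = $3,897,863.74
TC(tier 2, Q≈2,160.0) = $3,892,005.27
Minimum at tier 2: $3,892,005.27

$3,892,005.27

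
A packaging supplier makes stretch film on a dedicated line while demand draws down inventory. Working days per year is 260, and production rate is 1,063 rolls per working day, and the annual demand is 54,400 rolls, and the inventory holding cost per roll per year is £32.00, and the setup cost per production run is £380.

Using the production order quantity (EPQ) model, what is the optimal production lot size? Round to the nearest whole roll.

1,268 rolls

d = 54,400/260 = 209.2308 rolls/day;  effective holding cost H(1 − d/p) = 32·(1 − 209.2308/1063) = 25.70143
Q* = √(2DS / H_eff) = √(2·54,400·380 / 25.70143) ≈ 1,268.32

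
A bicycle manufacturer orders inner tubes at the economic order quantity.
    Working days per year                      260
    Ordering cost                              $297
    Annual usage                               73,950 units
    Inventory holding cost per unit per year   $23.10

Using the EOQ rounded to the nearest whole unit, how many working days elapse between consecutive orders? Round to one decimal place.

EOQ = √(2DS/H) = √(2 × 73,950 × 297 / 23.1)
    = √(1,901,571.43) ≈ 1,378.97 → Q = 1,379 units
Days between orders = 260 / (D/Q) = 260 / 53.626 ≈ 4.848

4.8 days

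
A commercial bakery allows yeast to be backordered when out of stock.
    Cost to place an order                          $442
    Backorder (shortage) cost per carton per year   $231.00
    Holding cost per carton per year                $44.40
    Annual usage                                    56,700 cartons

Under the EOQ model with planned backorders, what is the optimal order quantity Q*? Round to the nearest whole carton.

1,160 cartons

Q* = √(2DS/H) · √((H + b)/b)
   = √(2 × 56,700 × 442 / 44.4) · √((44.4 + 231) / 231)
   = 1,062.493 × 1.0919 ≈ 1,160.12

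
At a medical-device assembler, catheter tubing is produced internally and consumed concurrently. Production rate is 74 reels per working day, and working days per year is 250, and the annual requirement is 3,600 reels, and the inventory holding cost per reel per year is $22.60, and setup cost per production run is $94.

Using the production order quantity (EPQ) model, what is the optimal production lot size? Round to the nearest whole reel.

193 reels

Daily demand d = 3,600/250 = 14.400; p = 74; 1 − d/p = 0.80541
EPQ = √(2DS / (H(1 − d/p)))
    = √(2 × 3,600 × 94 / (22.6 × 0.80541)) ≈ 192.83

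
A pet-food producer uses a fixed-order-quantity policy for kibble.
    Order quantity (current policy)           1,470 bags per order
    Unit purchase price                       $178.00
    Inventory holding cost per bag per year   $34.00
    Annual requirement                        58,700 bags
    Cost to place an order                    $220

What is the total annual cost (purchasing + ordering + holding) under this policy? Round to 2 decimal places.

$10,482,375.03

Annual ordering cost = (D/Q)·S = (58,700/1,470) × 220 = $8,785.03
Annual holding cost  = (Q/2)·H = (1,470/2) × 34 = $24,990.00
Purchase cost = D·C = 58,700 × 178 = $10,448,600.00
Total = $8,785.03 + $24,990.00 + $10,448,600.00 = $10,482,375.03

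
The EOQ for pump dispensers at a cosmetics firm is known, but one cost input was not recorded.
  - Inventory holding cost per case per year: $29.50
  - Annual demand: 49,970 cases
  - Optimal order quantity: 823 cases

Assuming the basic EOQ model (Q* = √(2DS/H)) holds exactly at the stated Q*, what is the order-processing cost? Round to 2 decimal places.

$199.93

From Q* = √(2DS/H) ⇒ Q*² = 2DS/H.
S = Q²H / (2D) = 823² × 29.5 / (2 × 49,970) = 199.9320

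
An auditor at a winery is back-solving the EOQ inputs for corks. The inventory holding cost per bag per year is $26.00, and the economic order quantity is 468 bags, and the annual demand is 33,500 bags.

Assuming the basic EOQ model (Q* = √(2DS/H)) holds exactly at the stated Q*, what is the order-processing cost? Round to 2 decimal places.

$84.99

From Q* = √(2DS/H) ⇒ Q*² = 2DS/H.
S = Q²H / (2D) = 468² × 26 / (2 × 33,500) = 84.9944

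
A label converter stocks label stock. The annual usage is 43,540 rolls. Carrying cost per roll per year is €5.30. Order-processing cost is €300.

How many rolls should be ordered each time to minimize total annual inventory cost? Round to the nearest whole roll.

Optimal lot size Q* = (2 × 43,540 × €300 / €5.3)^½ ≈ 2,220.15

2,220 rolls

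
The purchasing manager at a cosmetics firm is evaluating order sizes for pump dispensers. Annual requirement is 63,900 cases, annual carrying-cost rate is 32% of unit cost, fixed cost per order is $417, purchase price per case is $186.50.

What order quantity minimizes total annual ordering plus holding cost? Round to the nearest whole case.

945 cases

Carrying cost H = $186.5 × 32% = $59.6800/case/yr
Optimal lot size Q* = (2 × 63,900 × $417 / $59.68)^½ ≈ 944.97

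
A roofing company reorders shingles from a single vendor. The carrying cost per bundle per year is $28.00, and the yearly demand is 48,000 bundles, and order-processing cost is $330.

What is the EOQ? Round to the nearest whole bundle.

EOQ = √(2DS/H) = √(2 × 48,000 × 330 / 28)
    = √(1,131,428.57) ≈ 1,063.69

1,064 bundles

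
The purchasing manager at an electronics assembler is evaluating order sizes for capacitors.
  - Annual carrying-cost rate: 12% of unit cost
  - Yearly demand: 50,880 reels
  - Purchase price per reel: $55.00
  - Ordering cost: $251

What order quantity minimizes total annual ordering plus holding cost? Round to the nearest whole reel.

1,967 reels

Carrying cost H = $55 × 12% = $6.6000/reel/yr
2DS/H = 2·50,880·251/6.6 = 3,869,963.64
EOQ = √3,869,963.64 ≈ 1,967.22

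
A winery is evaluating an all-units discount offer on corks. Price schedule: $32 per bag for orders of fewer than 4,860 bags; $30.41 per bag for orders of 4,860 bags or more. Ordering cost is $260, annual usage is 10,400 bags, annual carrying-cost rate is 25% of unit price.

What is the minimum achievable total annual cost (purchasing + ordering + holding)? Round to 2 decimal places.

H₁ = 25%×$32 = $8.0000;  H₂ = 25%×$30.41 = $7.6025
EOQ₁ = √(2×10,400×260/8.0000) = 822.19  (< 4,860, feasible at tier 1)
EOQ₂ = √(2×10,400×260/7.6025) = 843.41  (< 4,860 → use Q = 4,860 at tier-2 price)
TC(tier 1 (EOQ₁), Q≈822.2) = $339,377.54
TC(tier 2, Q≈4,860.0) = $335,294.45
Minimum at tier 2: $335,294.45

$335,294.45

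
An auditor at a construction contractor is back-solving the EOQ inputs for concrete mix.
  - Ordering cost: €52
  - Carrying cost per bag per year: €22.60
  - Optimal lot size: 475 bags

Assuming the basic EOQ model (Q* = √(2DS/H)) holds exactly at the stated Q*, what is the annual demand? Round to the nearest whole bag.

49,030 bags per year

From Q* = √(2DS/H) ⇒ Q*² = 2DS/H.
D = Q²H / (2S) = 475² × 22.6 / (2 × 52) = 49,030.05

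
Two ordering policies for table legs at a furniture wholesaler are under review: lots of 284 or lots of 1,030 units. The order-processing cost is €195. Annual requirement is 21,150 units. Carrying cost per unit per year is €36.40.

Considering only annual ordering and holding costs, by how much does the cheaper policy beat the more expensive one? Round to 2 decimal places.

TC(Q) = (D/Q)S + (Q/2)H
TC(284) = (21,150/284)×195 + (284/2)×36.4 = €19,690.81
TC(1,030) = (21,150/1,030)×195 + (1,030/2)×36.4 = €22,750.13
Lots of 284 are cheaper by €3,059.32.

€3,059.32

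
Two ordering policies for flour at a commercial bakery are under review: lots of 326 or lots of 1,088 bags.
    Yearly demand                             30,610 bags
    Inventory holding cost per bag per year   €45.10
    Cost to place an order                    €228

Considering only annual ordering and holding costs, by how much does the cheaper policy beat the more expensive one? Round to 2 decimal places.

For each Q, cost = (D/Q)·S + (Q/2)·H.
TC(326) = (30,610/326)×228 + (326/2)×45.1 = €28,759.52
TC(1,088) = (30,610/1,088)×228 + (1,088/2)×45.1 = €30,949.00
|ΔTC| = |€28,759.52 − €30,949.00| = €2,189.47

€2,189.47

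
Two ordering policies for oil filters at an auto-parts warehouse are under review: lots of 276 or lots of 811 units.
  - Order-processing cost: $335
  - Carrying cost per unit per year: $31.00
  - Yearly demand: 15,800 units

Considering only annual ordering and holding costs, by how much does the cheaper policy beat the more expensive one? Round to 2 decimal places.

TC(Q) = (D/Q)S + (Q/2)H
TC(276) = (15,800/276)×335 + (276/2)×31 = $23,455.54
TC(811) = (15,800/811)×335 + (811/2)×31 = $19,097.01
|ΔTC| = |$23,455.54 − $19,097.01| = $4,358.53

$4,358.53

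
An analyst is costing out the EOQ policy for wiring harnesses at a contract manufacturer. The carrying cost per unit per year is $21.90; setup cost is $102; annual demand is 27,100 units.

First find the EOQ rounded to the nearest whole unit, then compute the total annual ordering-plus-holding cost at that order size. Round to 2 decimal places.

2DS/H = 2·27,100·102/21.9 = 252,438.36
EOQ = √252,438.36 ≈ 502.43 → Q = 502 units
Annual ordering cost = (D/Q)·S = (27,100/502) × 102 = $5,506.37
Annual holding cost  = (Q/2)·H = (502/2) × 21.9 = $5,496.90
Total = $5,506.37 + $5,496.90 = $11,003.27

$11,003.27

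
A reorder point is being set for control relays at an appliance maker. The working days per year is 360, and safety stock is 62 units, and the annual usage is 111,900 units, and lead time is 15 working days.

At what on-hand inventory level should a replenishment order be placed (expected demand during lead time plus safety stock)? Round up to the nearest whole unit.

4,725 units

Daily demand d = 111,900 / 360 = 310.833 units/day
Demand during lead time = 310.833 × 15 = 4,662.50
Reorder point = 4,662.50 + 62 = 4,724.50 → round up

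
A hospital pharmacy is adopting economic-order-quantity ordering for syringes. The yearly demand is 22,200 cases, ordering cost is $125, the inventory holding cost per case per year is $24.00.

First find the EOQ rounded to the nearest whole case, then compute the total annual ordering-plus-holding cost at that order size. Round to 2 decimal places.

$11,541.23

Q* = √(2·D·S / H) = √(2·22,200·125 / 24) = √231,250.0 ≈ 480.88 → Q = 481 cases
Ordering: D/Q × S = 22,200/481 × $125 = $5,769.23
Holding:  Q/2 × H = 481/2 × $24 = $5,772.00
Total = $5,769.23 + $5,772.00 = $11,541.23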